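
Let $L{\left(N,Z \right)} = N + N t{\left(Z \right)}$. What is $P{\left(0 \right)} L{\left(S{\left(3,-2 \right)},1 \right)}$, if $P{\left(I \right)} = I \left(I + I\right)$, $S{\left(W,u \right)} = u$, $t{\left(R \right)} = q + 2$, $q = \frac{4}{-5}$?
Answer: $0$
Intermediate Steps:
$q = - \frac{4}{5}$ ($q = 4 \left(- \frac{1}{5}\right) = - \frac{4}{5} \approx -0.8$)
$t{\left(R \right)} = \frac{6}{5}$ ($t{\left(R \right)} = - \frac{4}{5} + 2 = \frac{6}{5}$)
$L{\left(N,Z \right)} = \frac{11 N}{5}$ ($L{\left(N,Z \right)} = N + N \frac{6}{5} = N + \frac{6 N}{5} = \frac{11 N}{5}$)
$P{\left(I \right)} = 2 I^{2}$ ($P{\left(I \right)} = I 2 I = 2 I^{2}$)
$P{\left(0 \right)} L{\left(S{\left(3,-2 \right)},1 \right)} = 2 \cdot 0^{2} \cdot \frac{11}{5} \left(-2\right) = 2 \cdot 0 \left(- \frac{22}{5}\right) = 0 \left(- \frac{22}{5}\right) = 0$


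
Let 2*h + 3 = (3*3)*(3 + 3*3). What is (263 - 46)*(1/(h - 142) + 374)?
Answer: 14526848/179 ≈ 81156.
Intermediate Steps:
h = 105/2 (h = -3/2 + ((3*3)*(3 + 3*3))/2 = -3/2 + (9*(3 + 9))/2 = -3/2 + (9*12)/2 = -3/2 + (½)*108 = -3/2 + 54 = 105/2 ≈ 52.500)
(263 - 46)*(1/(h - 142) + 374) = (263 - 46)*(1/(105/2 - 142) + 374) = 217*(1/(-179/2) + 374) = 217*(-2/179 + 374) = 217*(66944/179) = 14526848/179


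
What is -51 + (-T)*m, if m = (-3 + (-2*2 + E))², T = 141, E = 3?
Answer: -2307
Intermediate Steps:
m = 16 (m = (-3 + (-2*2 + 3))² = (-3 + (-4 + 3))² = (-3 - 1)² = (-4)² = 16)
-51 + (-T)*m = -51 - 1*141*16 = -51 - 141*16 = -51 - 2256 = -2307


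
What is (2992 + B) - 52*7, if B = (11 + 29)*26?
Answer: 3668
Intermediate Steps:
B = 1040 (B = 40*26 = 1040)
(2992 + B) - 52*7 = (2992 + 1040) - 52*7 = 4032 - 364 = 3668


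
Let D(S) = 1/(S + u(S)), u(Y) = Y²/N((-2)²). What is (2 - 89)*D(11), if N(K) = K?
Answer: -116/55 ≈ -2.1091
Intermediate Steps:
u(Y) = Y²/4 (u(Y) = Y²/((-2)²) = Y²/4)
D(S) = 1/(S + S²/4)
(2 - 89)*D(11) = (2 - 89)*(4/(11*(4 + 11))) = -348/(11*15) = -87*4/165 = -116/55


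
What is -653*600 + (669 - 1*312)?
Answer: -391443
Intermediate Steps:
-653*600 + (669 - 1*312) = -391800 + (669 - 312) = -391800 + 357 = -391443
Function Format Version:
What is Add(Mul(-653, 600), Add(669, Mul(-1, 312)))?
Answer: -391443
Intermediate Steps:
Add(Mul(-653, 600), Add(669, Mul(-1, 312))) = Add(-391800, Add(669, -312)) = Add(-391800, 357) = -391443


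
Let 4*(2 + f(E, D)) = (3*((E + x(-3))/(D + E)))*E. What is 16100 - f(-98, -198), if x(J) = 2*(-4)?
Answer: 4773983/296 ≈ 16128.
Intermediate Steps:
x(J) = -8
f(E, D) = -2 + 3*E*(-8 + E)/(4*(D + E)) (f(E, D) = -2 + ((3*((E - 8)/(D + E)))*E)/4 = -2 + ((3*((-8 + E)/(D + E)))*E)/4 = -2 + ((3*(-8 + E)/(D + E))*E)/4 = -2 + (3*E*(-8 + E)/(D + E))/4 = -2 + 3*E*(-8 + E)/(4*(D + E)))
16100 - f(-98, -198) = 16100 - (-8*(-98) - 2*(-198) + (¾)*(-98)²)/(-198 - 98) = 16100 - (784 + 396 + (¾)*9604)/(-296) = 16100 - (-1)*(784 + 396 + 7203)/296 = 16100 - (-1)*8383/296 = 16100 - 1*(-8383/296) = 16100 + 8383/296 = 4773983/296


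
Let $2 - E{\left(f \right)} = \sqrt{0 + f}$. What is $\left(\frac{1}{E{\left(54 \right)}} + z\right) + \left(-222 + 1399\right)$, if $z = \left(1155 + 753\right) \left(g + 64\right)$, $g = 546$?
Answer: $\frac{29126424}{25} - \frac{3 \sqrt{6}}{50} \approx 1.1651 \cdot 10^{6}$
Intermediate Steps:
$z = 1163880$ ($z = \left(1155 + 753\right) \left(546 + 64\right) = 1908 \cdot 610 = 1163880$)
$E{\left(f \right)} = 2 - \sqrt{f}$ ($E{\left(f \right)} = 2 - \sqrt{0 + f} = 2 - \sqrt{f}$)
$\left(\frac{1}{E{\left(54 \right)}} + z\right) + \left(-222 + 1399\right) = \left(\frac{1}{2 - \sqrt{54}} + 1163880\right) + \left(-222 + 1399\right) = \left(\frac{1}{2 - 3 \sqrt{6}} + 1163880\right) + 1177 = \left(1163880 + \frac{1}{2 - 3 \sqrt{6}}\right) + 1177 = 1165057 + \frac{1}{2 - 3 \sqrt{6}}$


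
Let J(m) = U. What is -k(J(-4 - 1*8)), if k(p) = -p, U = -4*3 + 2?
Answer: -10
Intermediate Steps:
U = -10 (U = -12 + 2 = -10)
J(m) = -10
-k(J(-4 - 1*8)) = -(-1)*(-10) = -1*10 = -10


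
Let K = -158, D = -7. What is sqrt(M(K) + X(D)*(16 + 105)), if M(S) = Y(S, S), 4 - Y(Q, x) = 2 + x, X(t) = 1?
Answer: sqrt(281) ≈ 16.763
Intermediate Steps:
Y(Q, x) = 2 - x (Y(Q, x) = 4 - (2 + x) = 4 + (-2 - x) = 2 - x)
M(S) = 2 - S
sqrt(M(K) + X(D)*(16 + 105)) = sqrt((2 - 1*(-158)) + 1*(16 + 105)) = sqrt((2 + 158) + 1*121) = sqrt(160 + 121) = sqrt(281)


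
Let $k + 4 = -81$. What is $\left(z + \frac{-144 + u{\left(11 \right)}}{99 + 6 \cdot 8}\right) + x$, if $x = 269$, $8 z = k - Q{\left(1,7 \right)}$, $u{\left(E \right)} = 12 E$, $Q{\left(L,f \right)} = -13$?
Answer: $\frac{12736}{49} \approx 259.92$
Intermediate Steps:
$k = -85$ ($k = -4 - 81 = -85$)
$z = -9$ ($z = \frac{-85 - -13}{8} = \frac{-85 + 13}{8} = \frac{1}{8} \left(-72\right) = -9$)
$\left(z + \frac{-144 + u{\left(11 \right)}}{99 + 6 \cdot 8}\right) + x = \left(-9 + \frac{-144 + 12 \cdot 11}{99 + 6 \cdot 8}\right) + 269 = \left(-9 + \frac{-144 + 132}{99 + 48}\right) + 269 = \left(-9 - \frac{12}{147}\right) + 269 = \left(-9 - \frac{4}{49}\right) + 269 = - \frac{445}{49} + 269 = \frac{12736}{49}$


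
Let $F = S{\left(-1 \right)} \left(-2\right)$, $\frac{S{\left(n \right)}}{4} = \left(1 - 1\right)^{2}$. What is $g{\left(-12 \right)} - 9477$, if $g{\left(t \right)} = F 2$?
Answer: $-9477$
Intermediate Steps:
$S{\left(n \right)} = 0$ ($S{\left(n \right)} = 4 \left(1 - 1\right)^{2} = 4 \cdot 0^{2} = 4 \cdot 0 = 0$)
$F = 0$ ($F = 0 \left(-2\right) = 0$)
$g{\left(t \right)} = 0$ ($g{\left(t \right)} = 0 \cdot 2 = 0$)
$g{\left(-12 \right)} - 9477 = 0 - 9477 = -9477$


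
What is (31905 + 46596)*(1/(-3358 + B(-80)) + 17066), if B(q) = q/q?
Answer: 1499122109687/1119 ≈ 1.3397e+9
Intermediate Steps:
B(q) = 1
(31905 + 46596)*(1/(-3358 + B(-80)) + 17066) = (31905 + 46596)*(1/(-3358 + 1) + 17066) = 78501*(1/(-3357) + 17066) = 78501*(-1/3357 + 17066) = 78501*(57290561/3357) = 1499122109687/1119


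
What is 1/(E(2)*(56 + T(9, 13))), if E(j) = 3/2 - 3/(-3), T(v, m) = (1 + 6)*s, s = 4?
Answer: 1/210 ≈ 0.0047619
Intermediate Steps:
T(v, m) = 28 (T(v, m) = (1 + 6)*4 = 7*4 = 28)
E(j) = 5/2 (E(j) = 3*(½) - 3*(-⅓) = 3/2 + 1 = 5/2)
1/(E(2)*(56 + T(9, 13))) = 1/(5*(56 + 28)/2) = 1/((5/2)*84) = 1/210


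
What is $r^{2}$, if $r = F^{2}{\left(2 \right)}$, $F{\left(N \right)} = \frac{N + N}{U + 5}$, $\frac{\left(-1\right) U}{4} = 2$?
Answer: $\frac{256}{81} \approx 3.1605$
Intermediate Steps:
$U = -8$ ($U = \left(-4\right) 2 = -8$)
$F{\left(N \right)} = - \frac{2 N}{3}$ ($F{\left(N \right)} = \frac{N + N}{-8 + 5} = \frac{2 N}{-3} = 2 N \left(- \frac{1}{3}\right) = - \frac{2 N}{3}$)
$r = \frac{16}{9}$ ($r = \left(\left(- \frac{2}{3}\right) 2\right)^{2} = \left(- \frac{4}{3}\right)^{2} = \frac{16}{9} \approx 1.7778$)
$r^{2} = \left(\frac{16}{9}\right)^{2} = \frac{256}{81}$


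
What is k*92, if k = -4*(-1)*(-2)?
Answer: -736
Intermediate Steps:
k = -8 (k = 4*(-2) = -8)
k*92 = -8*92 = -736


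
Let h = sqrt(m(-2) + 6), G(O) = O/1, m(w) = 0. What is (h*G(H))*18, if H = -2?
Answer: -36*sqrt(6) ≈ -88.182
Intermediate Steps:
G(O) = O (G(O) = O*1 = O)
h = sqrt(6) (h = sqrt(0 + 6) = sqrt(6) ≈ 2.4495)
(h*G(H))*18 = (sqrt(6)*(-2))*18 = -2*sqrt(6)*18 = -36*sqrt(6)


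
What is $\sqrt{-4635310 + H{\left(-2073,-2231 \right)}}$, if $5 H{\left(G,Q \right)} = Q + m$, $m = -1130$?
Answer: $\frac{i \sqrt{115899555}}{5} \approx 2153.1 i$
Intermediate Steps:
$H{\left(G,Q \right)} = -226 + \frac{Q}{5}$ ($H{\left(G,Q \right)} = \frac{Q - 1130}{5} = \frac{-1130 + Q}{5} = -226 + \frac{Q}{5}$)
$\sqrt{-4635310 + H{\left(-2073,-2231 \right)}} = \sqrt{-4635310 + \left(-226 + \frac{1}{5} \left(-2231\right)\right)} = \sqrt{-4635310 - \frac{3361}{5}} = \sqrt{- \frac{23179911}{5}} = \frac{i \sqrt{115899555}}{5}$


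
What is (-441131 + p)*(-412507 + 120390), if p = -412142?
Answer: 249255548941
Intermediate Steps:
(-441131 + p)*(-412507 + 120390) = (-441131 - 412142)*(-412507 + 120390) = -853273*(-292117) = 249255548941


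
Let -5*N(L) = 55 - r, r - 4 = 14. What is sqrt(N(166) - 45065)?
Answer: I*sqrt(1126810)/5 ≈ 212.3*I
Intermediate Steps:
r = 18 (r = 4 + 14 = 18)
N(L) = -37/5 (N(L) = -(55 - 1*18)/5 = -(55 - 18)/5 = -1/5*37 = -37/5)
sqrt(N(166) - 45065) = sqrt(-37/5 - 45065) = sqrt(-225362/5) = I*sqrt(1126810)/5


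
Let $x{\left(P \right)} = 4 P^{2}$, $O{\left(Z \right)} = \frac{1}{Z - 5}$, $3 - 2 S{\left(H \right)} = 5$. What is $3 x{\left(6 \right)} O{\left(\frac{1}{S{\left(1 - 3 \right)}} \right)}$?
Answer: $-72$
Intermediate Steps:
$S{\left(H \right)} = -1$ ($S{\left(H \right)} = \frac{3}{2} - \frac{5}{2} = -1$)
$O{\left(Z \right)} = \frac{1}{-5 + Z}$
$3 x{\left(6 \right)} O{\left(\frac{1}{S{\left(1 - 3 \right)}} \right)} = \frac{3 \cdot 4 \cdot 6^{2}}{-5 + \frac{1}{-1}} = \frac{3 \cdot 4 \cdot 36}{-5 - 1} = \frac{3 \cdot 144}{-6} = 432 \left(- \frac{1}{6}\right) = -72$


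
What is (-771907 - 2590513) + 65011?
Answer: -3297409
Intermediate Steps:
(-771907 - 2590513) + 65011 = -3362420 + 65011 = -3297409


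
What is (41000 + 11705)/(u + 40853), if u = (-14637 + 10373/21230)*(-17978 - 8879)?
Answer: 101720650/758747924509 ≈ 0.00013406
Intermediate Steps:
u = 758669078219/1930 (u = (-14637 + 10373*(1/21230))*(-26857) = (-14637 + 943/1930)*(-26857) = -28248467/1930*(-26857) = 758669078219/1930 ≈ 3.9309e+8)
(41000 + 11705)/(u + 40853) = (41000 + 11705)/(758669078219/1930 + 40853) = 52705/(758747924509/1930) = 52705*(1930/758747924509) = 101720650/758747924509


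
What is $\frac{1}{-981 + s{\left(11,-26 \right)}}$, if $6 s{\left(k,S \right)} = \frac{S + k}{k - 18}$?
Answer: $- \frac{14}{13729} \approx -0.0010197$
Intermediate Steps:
$s{\left(k,S \right)} = \frac{S + k}{6 \left(-18 + k\right)}$ ($s{\left(k,S \right)} = \frac{\left(S + k\right) \frac{1}{k - 18}}{6} = \frac{\left(S + k\right) \frac{1}{-18 + k}}{6} = \frac{\frac{1}{-18 + k} \left(S + k\right)}{6} = \frac{S + k}{6 \left(-18 + k\right)}$)
$\frac{1}{-981 + s{\left(11,-26 \right)}} = \frac{1}{-981 + \frac{-26 + 11}{6 \left(-18 + 11\right)}} = \frac{1}{-981 + \frac{1}{6} \frac{1}{-7} \left(-15\right)} = \frac{1}{-981 + \frac{1}{6} \left(- \frac{1}{7}\right) \left(-15\right)} = \frac{1}{-981 + \frac{5}{14}} = \frac{1}{- \frac{13729}{14}} = - \frac{14}{13729}$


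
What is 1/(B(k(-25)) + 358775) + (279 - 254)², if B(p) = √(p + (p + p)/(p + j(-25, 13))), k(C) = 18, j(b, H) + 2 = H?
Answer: 2333040958883850/3732865517567 - 3*√1798/3732865517567 ≈ 625.00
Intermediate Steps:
j(b, H) = -2 + H
B(p) = √(p + 2*p/(11 + p)) (B(p) = √(p + (p + p)/(p + (-2 + 13))) = √(p + (2*p)/(p + 11)) = √(p + (2*p)/(11 + p)) = √(p + 2*p/(11 + p)))
1/(B(k(-25)) + 358775) + (279 - 254)² = 1/(√(18*(13 + 18)/(11 + 18)) + 358775) + (279 - 254)² = 1/(√(18*31/29) + 358775) + 25² = 1/(√(18*(1/29)*31) + 358775) + 625 = 1/(√(558/29) + 358775) + 625 = 1/(3*√1798/29 + 358775) + 625 = 1/(358775 + 3*√1798/29) + 625 = 625 + 1/(358775 + 3*√1798/29)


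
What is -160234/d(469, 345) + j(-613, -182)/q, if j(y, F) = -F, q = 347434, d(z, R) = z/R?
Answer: -9603202530731/81473273 ≈ -1.1787e+5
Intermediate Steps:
-160234/d(469, 345) + j(-613, -182)/q = -160234/(469/345) - 1*(-182)/347434 = -160234/(469*(1/345)) + 182*(1/347434) = -160234/469/345 + 91/173717 = -160234*345/469 + 91/173717 = -55280730/469 + 91/173717 = -9603202530731/81473273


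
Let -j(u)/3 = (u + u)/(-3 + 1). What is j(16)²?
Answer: 2304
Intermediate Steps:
j(u) = 3*u (j(u) = -3*(u + u)/(-3 + 1) = -3*2*u/(-2) = -3*2*u*(-1)/2 = -(-3)*u = 3*u)
j(16)² = (3*16)² = 48² = 2304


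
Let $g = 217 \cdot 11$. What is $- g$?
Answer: $-2387$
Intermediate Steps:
$g = 2387$
$- g = \left(-1\right) 2387 = -2387$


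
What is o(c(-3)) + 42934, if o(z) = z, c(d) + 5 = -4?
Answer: 42925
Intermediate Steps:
c(d) = -9 (c(d) = -5 - 4 = -9)
o(c(-3)) + 42934 = -9 + 42934 = 42925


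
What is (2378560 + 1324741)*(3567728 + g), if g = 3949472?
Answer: 27838454277200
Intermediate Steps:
(2378560 + 1324741)*(3567728 + g) = (2378560 + 1324741)*(3567728 + 3949472) = 3703301*7517200 = 27838454277200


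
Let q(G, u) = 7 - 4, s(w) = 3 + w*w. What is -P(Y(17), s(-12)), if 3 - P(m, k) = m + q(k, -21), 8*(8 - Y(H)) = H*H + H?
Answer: -121/4 ≈ -30.250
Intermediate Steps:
s(w) = 3 + w²
Y(H) = 8 - H/8 - H²/8 (Y(H) = 8 - (H*H + H)/8 = 8 - (H² + H)/8 = 8 - (H + H²)/8 = 8 + (-H/8 - H²/8) = 8 - H/8 - H²/8)
q(G, u) = 3
P(m, k) = -m (P(m, k) = 3 - (m + 3) = 3 - (3 + m) = 3 + (-3 - m) = -m)
-P(Y(17), s(-12)) = -(-1)*(8 - ⅛*17 - ⅛*17²) = -(-1)*(8 - 17/8 - ⅛*289) = -(-1)*(8 - 17/8 - 289/8) = -(-1)*(-121)/4 = -1*121/4 = -121/4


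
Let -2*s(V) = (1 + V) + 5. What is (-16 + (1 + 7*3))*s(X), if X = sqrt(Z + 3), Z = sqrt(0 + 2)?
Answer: -18 - 3*sqrt(3 + sqrt(2)) ≈ -24.303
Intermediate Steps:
Z = sqrt(2) ≈ 1.4142
X = sqrt(3 + sqrt(2)) (X = sqrt(sqrt(2) + 3) = sqrt(3 + sqrt(2)) ≈ 2.1010)
s(V) = -3 - V/2 (s(V) = -((1 + V) + 5)/2 = -(6 + V)/2 = -3 - V/2)
(-16 + (1 + 7*3))*s(X) = (-16 + (1 + 7*3))*(-3 - sqrt(3 + sqrt(2))/2) = (-16 + (1 + 21))*(-3 - sqrt(3 + sqrt(2))/2) = (-16 + 22)*(-3 - sqrt(3 + sqrt(2))/2) = 6*(-3 - sqrt(3 + sqrt(2))/2) = -18 - 3*sqrt(3 + sqrt(2))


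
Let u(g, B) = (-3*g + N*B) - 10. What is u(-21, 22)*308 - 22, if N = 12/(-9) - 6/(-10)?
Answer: 169994/15 ≈ 11333.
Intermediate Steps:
N = -11/15 (N = 12*(-⅑) - 6*(-⅒) = -4/3 + ⅗ = -11/15 ≈ -0.73333)
u(g, B) = -10 - 3*g - 11*B/15 (u(g, B) = (-3*g - 11*B/15) - 10 = -10 - 3*g - 11*B/15)
u(-21, 22)*308 - 22 = (-10 - 3*(-21) - 11/15*22)*308 - 22 = (-10 + 63 - 242/15)*308 - 22 = (553/15)*308 - 22 = 170324/15 - 22 = 169994/15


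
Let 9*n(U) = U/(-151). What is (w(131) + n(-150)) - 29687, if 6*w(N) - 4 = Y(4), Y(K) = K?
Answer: -4482519/151 ≈ -29686.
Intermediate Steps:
w(N) = 4/3 (w(N) = 2/3 + (1/6)*4 = 2/3 + 2/3 = 4/3)
n(U) = -U/1359 (n(U) = (U/(-151))/9 = (U*(-1/151))/9 = (-U/151)/9 = -U/1359)
(w(131) + n(-150)) - 29687 = (4/3 - 1/1359*(-150)) - 29687 = (4/3 + 50/453) - 29687 = 218/151 - 29687 = -4482519/151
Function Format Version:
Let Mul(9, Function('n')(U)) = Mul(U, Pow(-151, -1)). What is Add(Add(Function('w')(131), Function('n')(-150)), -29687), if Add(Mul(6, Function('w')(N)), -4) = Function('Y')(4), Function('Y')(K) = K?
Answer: Rational(-4482519, 151) ≈ -29686.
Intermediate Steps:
Function('w')(N) = Rational(4, 3) (Function('w')(N) = Add(Rational(2, 3), Mul(Rational(1, 6), 4)) = Add(Rational(2, 3), Rational(2, 3)) = Rational(4, 3))
Function('n')(U) = Mul(Rational(-1, 1359), U) (Function('n')(U) = Mul(Rational(1, 9), Mul(U, Pow(-151, -1))) = Mul(Rational(1, 9), Mul(U, Rational(-1, 151))) = Mul(Rational(1, 9), Mul(Rational(-1, 151), U)) = Mul(Rational(-1, 1359), U))
Add(Add(Function('w')(131), Function('n')(-150)), -29687) = Add(Add(Rational(4, 3), Mul(Rational(-1, 1359), -150)), -29687) = Add(Add(Rational(4, 3), Rational(50, 453)), -29687) = Add(Rational(218, 151), -29687) = Rational(-4482519, 151)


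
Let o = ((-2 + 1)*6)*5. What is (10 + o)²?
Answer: 400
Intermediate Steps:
o = -30 (o = -1*6*5 = -6*5 = -30)
(10 + o)² = (10 - 30)² = (-20)² = 400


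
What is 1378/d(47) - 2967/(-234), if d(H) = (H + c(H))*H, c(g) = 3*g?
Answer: 1105786/86151 ≈ 12.835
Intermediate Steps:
d(H) = 4*H² (d(H) = (H + 3*H)*H = (4*H)*H = 4*H²)
1378/d(47) - 2967/(-234) = 1378/((4*47²)) - 2967/(-234) = 1378/((4*2209)) - 2967*(-1/234) = 1378/8836 + 989/78 = 1378*(1/8836) + 989/78 = 689/4418 + 989/78 = 1105786/86151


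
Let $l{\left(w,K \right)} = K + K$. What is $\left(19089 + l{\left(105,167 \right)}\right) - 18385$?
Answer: $1038$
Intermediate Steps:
$l{\left(w,K \right)} = 2 K$
$\left(19089 + l{\left(105,167 \right)}\right) - 18385 = \left(19089 + 2 \cdot 167\right) - 18385 = \left(19089 + 334\right) - 18385 = 19423 - 18385 = 1038$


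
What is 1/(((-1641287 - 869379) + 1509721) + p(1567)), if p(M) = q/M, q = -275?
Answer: -1567/1568481090 ≈ -9.9906e-7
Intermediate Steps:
p(M) = -275/M
1/(((-1641287 - 869379) + 1509721) + p(1567)) = 1/(((-1641287 - 869379) + 1509721) - 275/1567) = 1/((-2510666 + 1509721) - 275*1/1567) = 1/(-1000945 - 275/1567) = 1/(-1568481090/1567) = -1567/1568481090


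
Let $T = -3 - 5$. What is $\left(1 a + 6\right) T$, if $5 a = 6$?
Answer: $- \frac{288}{5} \approx -57.6$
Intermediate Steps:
$a = \frac{6}{5}$ ($a = \frac{1}{5} \cdot 6 = \frac{6}{5} \approx 1.2$)
$T = -8$
$\left(1 a + 6\right) T = \left(1 \cdot \frac{6}{5} + 6\right) \left(-8\right) = \left(\frac{6}{5} + 6\right) \left(-8\right) = \frac{36}{5} \left(-8\right) = - \frac{288}{5}$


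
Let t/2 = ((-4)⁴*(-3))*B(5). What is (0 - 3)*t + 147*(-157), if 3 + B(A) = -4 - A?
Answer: -78375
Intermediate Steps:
B(A) = -7 - A (B(A) = -3 + (-4 - A) = -7 - A)
t = 18432 (t = 2*(((-4)⁴*(-3))*(-7 - 1*5)) = 2*((256*(-3))*(-7 - 5)) = 2*(-768*(-12)) = 2*9216 = 18432)
(0 - 3)*t + 147*(-157) = (0 - 3)*18432 + 147*(-157) = -3*18432 - 23079 = -55296 - 23079 = -78375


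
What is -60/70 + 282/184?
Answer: 435/644 ≈ 0.67547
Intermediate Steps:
-60/70 + 282/184 = -60*1/70 + 282*(1/184) = -6/7 + 141/92 = 435/644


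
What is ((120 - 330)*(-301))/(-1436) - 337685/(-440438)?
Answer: -3419396290/79058621 ≈ -43.251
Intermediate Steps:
((120 - 330)*(-301))/(-1436) - 337685/(-440438) = -210*(-301)*(-1/1436) - 337685*(-1/440438) = 63210*(-1/1436) + 337685/440438 = -31605/718 + 337685/440438 = -3419396290/79058621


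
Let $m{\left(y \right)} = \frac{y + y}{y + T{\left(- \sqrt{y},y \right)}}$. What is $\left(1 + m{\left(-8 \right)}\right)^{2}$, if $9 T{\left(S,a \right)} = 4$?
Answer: $\frac{2809}{289} \approx 9.7197$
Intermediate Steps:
$T{\left(S,a \right)} = \frac{4}{9}$ ($T{\left(S,a \right)} = \frac{1}{9} \cdot 4 = \frac{4}{9}$)
$m{\left(y \right)} = \frac{2 y}{\frac{4}{9} + y}$ ($m{\left(y \right)} = \frac{y + y}{y + \frac{4}{9}} = \frac{2 y}{\frac{4}{9} + y}$)
$\left(1 + m{\left(-8 \right)}\right)^{2} = \left(1 + 18 \left(-8\right) \frac{1}{4 + 9 \left(-8\right)}\right)^{2} = \left(1 + 18 \left(-8\right) \frac{1}{4 - 72}\right)^{2} = \left(1 + 18 \left(-8\right) \frac{1}{-68}\right)^{2} = \left(1 + 18 \left(-8\right) \left(- \frac{1}{68}\right)\right)^{2} = \left(1 + \frac{36}{17}\right)^{2} = \left(\frac{53}{17}\right)^{2} = \frac{2809}{289}$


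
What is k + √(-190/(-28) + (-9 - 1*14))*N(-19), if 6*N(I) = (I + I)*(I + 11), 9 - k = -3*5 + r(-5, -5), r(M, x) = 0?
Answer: 24 + 76*I*√3178/21 ≈ 24.0 + 204.02*I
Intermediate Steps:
k = 24 (k = 9 - (-3*5 + 0) = 9 - (-15 + 0) = 9 - 1*(-15) = 9 + 15 = 24)
N(I) = I*(11 + I)/3 (N(I) = ((I + I)*(I + 11))/6 = ((2*I)*(11 + I))/6 = (2*I*(11 + I))/6 = I*(11 + I)/3)
k + √(-190/(-28) + (-9 - 1*14))*N(-19) = 24 + √(-190/(-28) + (-9 - 1*14))*((⅓)*(-19)*(11 - 19)) = 24 + √(-190*(-1/28) + (-9 - 14))*((⅓)*(-19)*(-8)) = 24 + √(95/14 - 23)*(152/3) = 24 + √(-227/14)*(152/3) = 24 + (I*√3178/14)*(152/3) = 24 + 76*I*√3178/21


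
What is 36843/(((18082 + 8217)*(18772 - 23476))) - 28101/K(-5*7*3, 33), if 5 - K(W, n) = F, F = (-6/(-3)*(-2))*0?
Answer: -1158796277437/206184160 ≈ -5620.2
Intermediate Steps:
F = 0 (F = (-6*(-⅓)*(-2))*0 = (2*(-2))*0 = -4*0 = 0)
K(W, n) = 5 (K(W, n) = 5 - 1*0 = 5 + 0 = 5)
36843/(((18082 + 8217)*(18772 - 23476))) - 28101/K(-5*7*3, 33) = 36843/(((18082 + 8217)*(18772 - 23476))) - 28101/5 = 36843/((26299*(-4704))) - 28101*⅕ = 36843/(-123710496) - 28101/5 = 36843*(-1/123710496) - 28101/5 = -12281/41236832 - 28101/5 = -1158796277437/206184160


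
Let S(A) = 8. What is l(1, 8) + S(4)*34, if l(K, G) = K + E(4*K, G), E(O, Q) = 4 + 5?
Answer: 282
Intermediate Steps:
E(O, Q) = 9
l(K, G) = 9 + K (l(K, G) = K + 9 = 9 + K)
l(1, 8) + S(4)*34 = (9 + 1) + 8*34 = 10 + 272 = 282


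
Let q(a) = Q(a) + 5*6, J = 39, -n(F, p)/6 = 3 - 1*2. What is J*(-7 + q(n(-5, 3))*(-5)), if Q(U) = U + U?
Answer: -3783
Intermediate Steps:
n(F, p) = -6 (n(F, p) = -6*(3 - 1*2) = -6*(3 - 2) = -6*1 = -6)
Q(U) = 2*U
q(a) = 30 + 2*a (q(a) = 2*a + 5*6 = 2*a + 30 = 30 + 2*a)
J*(-7 + q(n(-5, 3))*(-5)) = 39*(-7 + (30 + 2*(-6))*(-5)) = 39*(-7 + (30 - 12)*(-5)) = 39*(-7 + 18*(-5)) = 39*(-7 - 90) = 39*(-97) = -3783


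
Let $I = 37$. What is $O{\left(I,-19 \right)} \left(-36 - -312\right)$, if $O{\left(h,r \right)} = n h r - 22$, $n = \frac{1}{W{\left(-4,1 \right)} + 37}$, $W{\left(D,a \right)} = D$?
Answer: $- \frac{131468}{11} \approx -11952.0$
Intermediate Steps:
$n = \frac{1}{33}$ ($n = \frac{1}{-4 + 37} = \frac{1}{33} \approx 0.030303$)
$O{\left(h,r \right)} = -22 + \frac{h r}{33}$ ($O{\left(h,r \right)} = \frac{h}{33} r - 22 = \frac{h r}{33} - 22 = -22 + \frac{h r}{33}$)
$O{\left(I,-19 \right)} \left(-36 - -312\right) = \left(-22 + \frac{1}{33} \cdot 37 \left(-19\right)\right) \left(-36 - -312\right) = \left(-22 - \frac{703}{33}\right) \left(-36 + 312\right) = \left(- \frac{1429}{33}\right) 276 = - \frac{131468}{11}$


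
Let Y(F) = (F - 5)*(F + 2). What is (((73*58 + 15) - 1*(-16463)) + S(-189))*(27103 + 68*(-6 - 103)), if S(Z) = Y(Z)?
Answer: 1122190090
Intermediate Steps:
Y(F) = (-5 + F)*(2 + F)
S(Z) = -10 + Z² - 3*Z
(((73*58 + 15) - 1*(-16463)) + S(-189))*(27103 + 68*(-6 - 103)) = (((73*58 + 15) - 1*(-16463)) + (-10 + (-189)² - 3*(-189)))*(27103 + 68*(-6 - 103)) = (((4234 + 15) + 16463) + (-10 + 35721 + 567))*(27103 + 68*(-109)) = ((4249 + 16463) + 36278)*(27103 - 7412) = (20712 + 36278)*19691 = 56990*19691 = 1122190090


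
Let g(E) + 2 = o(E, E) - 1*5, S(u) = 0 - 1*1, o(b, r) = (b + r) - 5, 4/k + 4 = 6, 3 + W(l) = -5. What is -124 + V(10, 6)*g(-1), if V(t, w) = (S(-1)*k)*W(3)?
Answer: -348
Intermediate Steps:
W(l) = -8 (W(l) = -3 - 5 = -8)
k = 2 (k = 4/(-4 + 6) = 4/2 = 4*(1/2) = 2)
o(b, r) = -5 + b + r
S(u) = -1 (S(u) = 0 - 1 = -1)
V(t, w) = 16 (V(t, w) = -1*2*(-8) = -2*(-8) = 16)
g(E) = -12 + 2*E (g(E) = -2 + ((-5 + E + E) - 1*5) = -2 + ((-5 + 2*E) - 5) = -2 + (-10 + 2*E) = -12 + 2*E)
-124 + V(10, 6)*g(-1) = -124 + 16*(-12 + 2*(-1)) = -124 + 16*(-12 - 2) = -124 + 16*(-14) = -124 - 224 = -348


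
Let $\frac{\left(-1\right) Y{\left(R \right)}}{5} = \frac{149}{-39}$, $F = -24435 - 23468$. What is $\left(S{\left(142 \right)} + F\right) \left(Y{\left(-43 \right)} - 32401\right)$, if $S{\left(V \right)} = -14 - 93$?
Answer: $\frac{60631540940}{39} \approx 1.5547 \cdot 10^{9}$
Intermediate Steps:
$F = -47903$ ($F = -24435 - 23468 = -47903$)
$S{\left(V \right)} = -107$
$Y{\left(R \right)} = \frac{745}{39}$ ($Y{\left(R \right)} = - 5 \frac{149}{-39} = - 5 \cdot 149 \left(- \frac{1}{39}\right) = \left(-5\right) \left(- \frac{149}{39}\right) = \frac{745}{39}$)
$\left(S{\left(142 \right)} + F\right) \left(Y{\left(-43 \right)} - 32401\right) = \left(-107 - 47903\right) \left(\frac{745}{39} - 32401\right) = \left(-48010\right) \left(- \frac{1262894}{39}\right) = \frac{60631540940}{39}$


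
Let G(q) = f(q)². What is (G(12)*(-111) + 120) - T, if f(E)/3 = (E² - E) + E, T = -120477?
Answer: -20594667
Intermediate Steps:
f(E) = 3*E² (f(E) = 3*((E² - E) + E) = 3*E²)
G(q) = 9*q⁴ (G(q) = (3*q²)² = 9*q⁴)
(G(12)*(-111) + 120) - T = ((9*12⁴)*(-111) + 120) - 1*(-120477) = ((9*20736)*(-111) + 120) + 120477 = (186624*(-111) + 120) + 120477 = (-20715264 + 120) + 120477 = -20715144 + 120477 = -20594667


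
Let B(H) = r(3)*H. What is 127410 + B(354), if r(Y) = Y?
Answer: 128472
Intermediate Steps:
B(H) = 3*H
127410 + B(354) = 127410 + 3*354 = 127410 + 1062 = 128472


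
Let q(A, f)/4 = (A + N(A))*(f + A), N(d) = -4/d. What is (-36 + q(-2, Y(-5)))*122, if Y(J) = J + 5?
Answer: -4392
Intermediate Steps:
Y(J) = 5 + J
q(A, f) = 4*(A + f)*(A - 4/A) (q(A, f) = 4*((A - 4/A)*(f + A)) = 4*((A - 4/A)*(A + f)) = 4*((A + f)*(A - 4/A)) = 4*(A + f)*(A - 4/A))
(-36 + q(-2, Y(-5)))*122 = (-36 + 4*(-4*(5 - 5) - 2*(-4 + (-2)**2 - 2*(5 - 5)))/(-2))*122 = (-36 + 4*(-1/2)*(-4*0 - 2*(-4 + 4 - 2*0)))*122 = (-36 + 4*(-1/2)*(0 - 2*(-4 + 4 + 0)))*122 = (-36 + 4*(-1/2)*(0 - 2*0))*122 = (-36 + 4*(-1/2)*(0 + 0))*122 = (-36 + 4*(-1/2)*0)*122 = (-36 + 0)*122 = -36*122 = -4392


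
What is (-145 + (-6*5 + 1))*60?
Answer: -10440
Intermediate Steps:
(-145 + (-6*5 + 1))*60 = (-145 + (-30 + 1))*60 = (-145 - 29)*60 = -174*60 = -10440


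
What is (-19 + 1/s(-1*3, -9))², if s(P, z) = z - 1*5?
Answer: 71289/196 ≈ 363.72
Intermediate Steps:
s(P, z) = -5 + z (s(P, z) = z - 5 = -5 + z)
(-19 + 1/s(-1*3, -9))² = (-19 + 1/(-5 - 9))² = (-19 + 1/(-14))² = (-19 - 1/14)² = (-267/14)² = 71289/196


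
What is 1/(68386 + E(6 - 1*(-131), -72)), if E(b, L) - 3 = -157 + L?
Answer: 1/68160 ≈ 1.4671e-5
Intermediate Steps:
E(b, L) = -154 + L (E(b, L) = 3 + (-157 + L) = -154 + L)
1/(68386 + E(6 - 1*(-131), -72)) = 1/(68386 + (-154 - 72)) = 1/(68386 - 226) = 1/68160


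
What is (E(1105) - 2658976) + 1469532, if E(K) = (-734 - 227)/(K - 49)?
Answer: -1256053825/1056 ≈ -1.1894e+6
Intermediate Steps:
E(K) = -961/(-49 + K)
(E(1105) - 2658976) + 1469532 = (-961/(-49 + 1105) - 2658976) + 1469532 = (-961/1056 - 2658976) + 1469532 = -2807879617/1056 + 1469532 = -1256053825/1056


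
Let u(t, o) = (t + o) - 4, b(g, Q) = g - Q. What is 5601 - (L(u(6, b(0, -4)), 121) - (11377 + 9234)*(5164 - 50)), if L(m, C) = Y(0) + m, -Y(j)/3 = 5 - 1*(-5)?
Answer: 105410279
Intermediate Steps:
Y(j) = -30 (Y(j) = -3*(5 - 1*(-5)) = -3*(5 + 5) = -3*10 = -30)
u(t, o) = -4 + o + t (u(t, o) = (o + t) - 4 = -4 + o + t)
L(m, C) = -30 + m
5601 - (L(u(6, b(0, -4)), 121) - (11377 + 9234)*(5164 - 50)) = 5601 - ((-30 + (-4 + (0 - 1*(-4)) + 6)) - (11377 + 9234)*(5164 - 50)) = 5601 - ((-30 + (-4 + (0 + 4) + 6)) - 20611*5114) = 5601 - ((-30 + (-4 + 4 + 6)) - 1*105404654) = 5601 - ((-30 + 6) - 105404654) = 5601 - (-24 - 105404654) = 5601 - 1*(-105404678) = 5601 + 105404678 = 105410279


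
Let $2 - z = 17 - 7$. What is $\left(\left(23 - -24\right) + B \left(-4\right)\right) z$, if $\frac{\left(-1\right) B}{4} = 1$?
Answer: $-504$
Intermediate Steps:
$B = -4$ ($B = \left(-4\right) 1 = -4$)
$z = -8$ ($z = 2 - \left(17 - 7\right) = 2 - 10 = -8$)
$\left(\left(23 - -24\right) + B \left(-4\right)\right) z = \left(\left(23 - -24\right) - -16\right) \left(-8\right) = \left(\left(23 + 24\right) + 16\right) \left(-8\right) = \left(47 + 16\right) \left(-8\right) = 63 \left(-8\right) = -504$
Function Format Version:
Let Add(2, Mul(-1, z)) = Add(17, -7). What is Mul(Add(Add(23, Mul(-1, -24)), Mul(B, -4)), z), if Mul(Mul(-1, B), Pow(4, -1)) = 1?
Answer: -504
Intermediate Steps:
B = -4 (B = Mul(-4, 1) = -4)
z = -8 (z = Add(2, Mul(-1, Add(17, -7))) = Add(2, Mul(-1, 10)) = Add(2, -10) = -8)
Mul(Add(Add(23, Mul(-1, -24)), Mul(B, -4)), z) = Mul(Add(Add(23, Mul(-1, -24)), Mul(-4, -4)), -8) = Mul(Add(Add(23, 24), 16), -8) = Mul(Add(47, 16), -8) = Mul(63, -8) = -504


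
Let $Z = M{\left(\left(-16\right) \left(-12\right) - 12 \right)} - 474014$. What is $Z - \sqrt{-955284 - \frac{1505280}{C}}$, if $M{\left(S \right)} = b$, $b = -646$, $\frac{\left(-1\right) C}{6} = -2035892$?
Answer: $-474660 - \frac{2 i \sqrt{61867427421791149}}{508973} \approx -4.7466 \cdot 10^{5} - 977.39 i$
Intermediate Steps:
$C = 12215352$ ($C = \left(-6\right) \left(-2035892\right) = 12215352$)
$M{\left(S \right)} = -646$
$Z = -474660$ ($Z = -646 - 474014 = -474660$)
$Z - \sqrt{-955284 - \frac{1505280}{C}} = -474660 - \sqrt{-955284 - \frac{1505280}{12215352}} = -474660 - \sqrt{-955284 - \frac{62720}{508973}} = -474660 - \sqrt{- \frac{486213826052}{508973}} = -474660 - \frac{2 i \sqrt{61867427421791149}}{508973}$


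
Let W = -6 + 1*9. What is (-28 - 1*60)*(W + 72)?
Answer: -6600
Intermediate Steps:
W = 3 (W = -6 + 9 = 3)
(-28 - 1*60)*(W + 72) = (-28 - 1*60)*(3 + 72) = (-28 - 60)*75 = -88*75 = -6600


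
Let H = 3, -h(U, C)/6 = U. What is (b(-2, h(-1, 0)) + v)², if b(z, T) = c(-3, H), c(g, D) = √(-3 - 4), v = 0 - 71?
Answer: (71 - I*√7)² ≈ 5034.0 - 375.7*I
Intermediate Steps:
h(U, C) = -6*U
v = -71
c(g, D) = I*√7 (c(g, D) = √(-7) = I*√7)
b(z, T) = I*√7
(b(-2, h(-1, 0)) + v)² = (I*√7 - 71)² = (-71 + I*√7)²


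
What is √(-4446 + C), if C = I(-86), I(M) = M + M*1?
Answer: I*√4618 ≈ 67.956*I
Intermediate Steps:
I(M) = 2*M (I(M) = M + M = 2*M)
C = -172 (C = 2*(-86) = -172)
√(-4446 + C) = √(-4446 - 172) = √(-4618) = I*√4618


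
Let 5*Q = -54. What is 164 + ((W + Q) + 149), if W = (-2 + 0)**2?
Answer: 1531/5 ≈ 306.20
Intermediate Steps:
Q = -54/5 (Q = (1/5)*(-54) = -54/5 ≈ -10.800)
W = 4 (W = (-2)**2 = 4)
164 + ((W + Q) + 149) = 164 + ((4 - 54/5) + 149) = 164 + (-34/5 + 149) = 164 + 711/5 = 1531/5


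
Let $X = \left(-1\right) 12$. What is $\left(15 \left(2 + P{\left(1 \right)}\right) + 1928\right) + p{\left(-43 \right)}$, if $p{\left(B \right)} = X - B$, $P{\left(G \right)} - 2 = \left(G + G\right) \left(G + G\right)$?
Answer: $2079$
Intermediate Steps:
$X = -12$
$P{\left(G \right)} = 2 + 4 G^{2}$ ($P{\left(G \right)} = 2 + \left(G + G\right) \left(G + G\right) = 2 + 2 G 2 G = 2 + 4 G^{2}$)
$p{\left(B \right)} = -12 - B$
$\left(15 \left(2 + P{\left(1 \right)}\right) + 1928\right) + p{\left(-43 \right)} = \left(15 \left(2 + \left(2 + 4 \cdot 1^{2}\right)\right) + 1928\right) - -31 = \left(15 \left(2 + \left(2 + 4 \cdot 1\right)\right) + 1928\right) + \left(-12 + 43\right) = \left(15 \left(2 + \left(2 + 4\right)\right) + 1928\right) + 31 = \left(15 \left(2 + 6\right) + 1928\right) + 31 = \left(15 \cdot 8 + 1928\right) + 31 = \left(120 + 1928\right) + 31 = 2048 + 31 = 2079$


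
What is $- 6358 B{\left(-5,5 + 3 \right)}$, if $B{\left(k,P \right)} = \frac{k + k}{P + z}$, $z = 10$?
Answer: $\frac{31790}{9} \approx 3532.2$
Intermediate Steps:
$B{\left(k,P \right)} = \frac{2 k}{10 + P}$ ($B{\left(k,P \right)} = \frac{k + k}{P + 10} = \frac{2 k}{10 + P}$)
$- 6358 B{\left(-5,5 + 3 \right)} = - 6358 \cdot 2 \left(-5\right) \frac{1}{10 + \left(5 + 3\right)} = - 6358 \cdot 2 \left(-5\right) \frac{1}{10 + 8} = - 6358 \cdot 2 \left(-5\right) \frac{1}{18} = \left(-6358\right) \left(- \frac{5}{9}\right) = \frac{31790}{9}$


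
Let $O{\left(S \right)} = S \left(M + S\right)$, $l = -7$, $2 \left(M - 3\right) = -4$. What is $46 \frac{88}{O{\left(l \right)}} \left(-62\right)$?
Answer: $- \frac{125488}{21} \approx -5975.6$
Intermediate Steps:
$M = 1$ ($M = 3 + \frac{1}{2} \left(-4\right) = 3 - 2 = 1$)
$O{\left(S \right)} = S \left(1 + S\right)$
$46 \frac{88}{O{\left(l \right)}} \left(-62\right) = 46 \frac{88}{\left(-7\right) \left(1 - 7\right)} \left(-62\right) = 46 \frac{88}{\left(-7\right) \left(-6\right)} \left(-62\right) = 46 \cdot \frac{88}{42} \left(-62\right) = 46 \cdot 88 \cdot \frac{1}{42} \left(-62\right) = 46 \cdot \frac{44}{21} \left(-62\right) = \frac{2024}{21} \left(-62\right) = - \frac{125488}{21}$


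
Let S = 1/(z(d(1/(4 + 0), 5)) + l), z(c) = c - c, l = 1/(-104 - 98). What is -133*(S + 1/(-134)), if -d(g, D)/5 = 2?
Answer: 3600177/134 ≈ 26867.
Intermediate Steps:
d(g, D) = -10 (d(g, D) = -5*2 = -10)
l = -1/202 (l = 1/(-202) = -1/202 ≈ -0.0049505)
z(c) = 0
S = -202 (S = 1/(0 - 1/202) = 1/(-1/202) = -202)
-133*(S + 1/(-134)) = -133*(-202 + 1/(-134)) = -133*(-202 - 1/134) = -133*(-27069/134) = 3600177/134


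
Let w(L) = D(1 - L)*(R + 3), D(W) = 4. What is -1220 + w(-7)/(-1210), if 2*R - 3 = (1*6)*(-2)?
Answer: -738097/605 ≈ -1220.0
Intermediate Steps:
R = -9/2 (R = 3/2 + ((1*6)*(-2))/2 = 3/2 + (6*(-2))/2 = 3/2 + (½)*(-12) = 3/2 - 6 = -9/2 ≈ -4.5000)
w(L) = -6 (w(L) = 4*(-9/2 + 3) = 4*(-3/2) = -6)
-1220 + w(-7)/(-1210) = -1220 - 6/(-1210) = -1220 - 1/1210*(-6) = -1220 + 3/605 = -738097/605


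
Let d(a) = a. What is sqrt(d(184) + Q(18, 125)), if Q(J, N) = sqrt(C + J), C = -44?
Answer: sqrt(184 + I*sqrt(26)) ≈ 13.566 + 0.1879*I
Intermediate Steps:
Q(J, N) = sqrt(-44 + J)
sqrt(d(184) + Q(18, 125)) = sqrt(184 + sqrt(-44 + 18)) = sqrt(184 + sqrt(-26)) = sqrt(184 + I*sqrt(26))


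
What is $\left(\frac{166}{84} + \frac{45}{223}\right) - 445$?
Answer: $- \frac{4147471}{9366} \approx -442.82$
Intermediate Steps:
$\left(\frac{166}{84} + \frac{45}{223}\right) - 445 = \left(166 \cdot \frac{1}{84} + 45 \cdot \frac{1}{223}\right) - 445 = \left(\frac{83}{42} + \frac{45}{223}\right) - 445 = \frac{20399}{9366} - 445 = - \frac{4147471}{9366}$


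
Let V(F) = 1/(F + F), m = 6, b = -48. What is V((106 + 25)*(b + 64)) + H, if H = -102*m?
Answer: -2565503/4192 ≈ -612.00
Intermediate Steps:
H = -612 (H = -102*6 = -612)
V(F) = 1/(2*F)
V((106 + 25)*(b + 64)) + H = 1/(2*(((106 + 25)*(-48 + 64)))) - 612 = 1/(2*((131*16))) - 612 = (1/2)/2096 - 612 = (1/2)*(1/2096) - 612 = 1/4192 - 612 = -2565503/4192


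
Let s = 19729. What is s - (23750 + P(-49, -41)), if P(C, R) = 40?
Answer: -4061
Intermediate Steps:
s - (23750 + P(-49, -41)) = 19729 - (23750 + 40) = 19729 - 1*23790 = 19729 - 23790 = -4061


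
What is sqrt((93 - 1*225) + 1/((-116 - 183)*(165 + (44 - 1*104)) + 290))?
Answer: I*sqrt(127712806405)/31105 ≈ 11.489*I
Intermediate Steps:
sqrt((93 - 1*225) + 1/((-116 - 183)*(165 + (44 - 1*104)) + 290)) = sqrt((93 - 225) + 1/(-299*(165 + (44 - 104)) + 290)) = sqrt(-132 + 1/(-299*(165 - 60) + 290)) = sqrt(-132 + 1/(-299*105 + 290)) = sqrt(-132 + 1/(-31395 + 290)) = sqrt(-132 + 1/(-31105)) = sqrt(-132 - 1/31105) = sqrt(-4105861/31105) = I*sqrt(127712806405)/31105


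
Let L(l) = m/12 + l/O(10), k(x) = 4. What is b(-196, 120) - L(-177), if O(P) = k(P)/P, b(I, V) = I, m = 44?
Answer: 1457/6 ≈ 242.83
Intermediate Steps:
O(P) = 4/P
L(l) = 11/3 + 5*l/2 (L(l) = 44/12 + l/((4/10)) = 44*(1/12) + l/((4*(⅒))) = 11/3 + l/(⅖) = 11/3 + l*(5/2) = 11/3 + 5*l/2)
b(-196, 120) - L(-177) = -196 - (11/3 + (5/2)*(-177)) = -196 - (11/3 - 885/2) = -196 - 1*(-2633/6) = -196 + 2633/6 = 1457/6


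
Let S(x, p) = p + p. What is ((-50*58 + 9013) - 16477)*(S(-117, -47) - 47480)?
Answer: 493056936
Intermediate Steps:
S(x, p) = 2*p
((-50*58 + 9013) - 16477)*(S(-117, -47) - 47480) = ((-50*58 + 9013) - 16477)*(2*(-47) - 47480) = ((-2900 + 9013) - 16477)*(-94 - 47480) = (6113 - 16477)*(-47574) = -10364*(-47574) = 493056936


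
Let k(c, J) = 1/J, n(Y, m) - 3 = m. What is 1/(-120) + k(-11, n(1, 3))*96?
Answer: 1919/120 ≈ 15.992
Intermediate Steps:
n(Y, m) = 3 + m
1/(-120) + k(-11, n(1, 3))*96 = 1/(-120) + 96/(3 + 3) = -1/120 + 96/6 = -1/120 + (⅙)*96 = -1/120 + 16 = 1919/120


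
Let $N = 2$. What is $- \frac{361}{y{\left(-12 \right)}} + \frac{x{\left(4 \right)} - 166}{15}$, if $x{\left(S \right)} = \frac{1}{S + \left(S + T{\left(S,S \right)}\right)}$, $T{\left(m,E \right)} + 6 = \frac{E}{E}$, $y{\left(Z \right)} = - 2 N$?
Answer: $\frac{14257}{180} \approx 79.206$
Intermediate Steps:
$y{\left(Z \right)} = -4$ ($y{\left(Z \right)} = \left(-2\right) 2 = -4$)
$T{\left(m,E \right)} = -5$ ($T{\left(m,E \right)} = -6 + \frac{E}{E} = -6 + 1 = -5$)
$x{\left(S \right)} = \frac{1}{-5 + 2 S}$ ($x{\left(S \right)} = \frac{1}{S + \left(S - 5\right)} = \frac{1}{S + \left(-5 + S\right)} = \frac{1}{-5 + 2 S}$)
$- \frac{361}{y{\left(-12 \right)}} + \frac{x{\left(4 \right)} - 166}{15} = - \frac{361}{-4} + \frac{\frac{1}{-5 + 2 \cdot 4} - 166}{15} = \left(-361\right) \left(- \frac{1}{4}\right) + \left(\frac{1}{-5 + 8} - 166\right) \frac{1}{15} = \frac{361}{4} + \left(\frac{1}{3} - 166\right) \frac{1}{15} = \frac{361}{4} - \frac{497}{45} = \frac{14257}{180}$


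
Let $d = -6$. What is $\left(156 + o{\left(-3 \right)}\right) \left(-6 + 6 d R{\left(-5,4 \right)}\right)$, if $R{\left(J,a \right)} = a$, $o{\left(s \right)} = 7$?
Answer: $-24450$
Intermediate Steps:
$\left(156 + o{\left(-3 \right)}\right) \left(-6 + 6 d R{\left(-5,4 \right)}\right) = \left(156 + 7\right) \left(-6 + 6 \left(-6\right) 4\right) = 163 \left(-6 - 144\right) = 163 \left(-150\right) = -24450$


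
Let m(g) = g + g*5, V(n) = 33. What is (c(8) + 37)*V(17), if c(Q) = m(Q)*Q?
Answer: 13893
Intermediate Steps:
m(g) = 6*g (m(g) = g + 5*g = 6*g)
c(Q) = 6*Q² (c(Q) = (6*Q)*Q = 6*Q²)
(c(8) + 37)*V(17) = (6*8² + 37)*33 = (6*64 + 37)*33 = (384 + 37)*33 = 421*33 = 13893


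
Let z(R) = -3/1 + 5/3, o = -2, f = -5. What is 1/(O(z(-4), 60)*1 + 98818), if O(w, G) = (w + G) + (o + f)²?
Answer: 3/296777 ≈ 1.0109e-5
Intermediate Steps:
z(R) = -4/3 (z(R) = -3*1 + 5*(⅓) = -3 + 5/3 = -4/3)
O(w, G) = 49 + G + w (O(w, G) = (w + G) + (-2 - 5)² = (G + w) + (-7)² = (G + w) + 49 = 49 + G + w)
1/(O(z(-4), 60)*1 + 98818) = 1/((49 + 60 - 4/3)*1 + 98818) = 1/((323/3)*1 + 98818) = 1/(323/3 + 98818) = 1/(296777/3) = 3/296777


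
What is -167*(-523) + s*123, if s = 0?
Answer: 87341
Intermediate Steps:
-167*(-523) + s*123 = -167*(-523) + 0*123 = 87341 + 0 = 87341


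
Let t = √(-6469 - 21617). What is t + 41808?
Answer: 41808 + I*√28086 ≈ 41808.0 + 167.59*I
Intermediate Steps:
t = I*√28086 (t = √(-28086) = I*√28086 ≈ 167.59*I)
t + 41808 = I*√28086 + 41808 = 41808 + I*√28086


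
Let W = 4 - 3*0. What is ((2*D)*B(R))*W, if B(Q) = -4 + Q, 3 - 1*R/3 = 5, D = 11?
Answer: -880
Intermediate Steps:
W = 4 (W = 4 + 0 = 4)
R = -6 (R = 9 - 3*5 = 9 - 15 = -6)
((2*D)*B(R))*W = ((2*11)*(-4 - 6))*4 = (22*(-10))*4 = -220*4 = -880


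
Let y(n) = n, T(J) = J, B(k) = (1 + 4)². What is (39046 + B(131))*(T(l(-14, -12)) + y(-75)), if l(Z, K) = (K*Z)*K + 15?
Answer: -81111396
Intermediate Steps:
B(k) = 25 (B(k) = 5² = 25)
l(Z, K) = 15 + Z*K² (l(Z, K) = Z*K² + 15 = 15 + Z*K²)
(39046 + B(131))*(T(l(-14, -12)) + y(-75)) = (39046 + 25)*((15 - 14*(-12)²) - 75) = 39071*((15 - 14*144) - 75) = 39071*((15 - 2016) - 75) = 39071*(-2001 - 75) = 39071*(-2076) = -81111396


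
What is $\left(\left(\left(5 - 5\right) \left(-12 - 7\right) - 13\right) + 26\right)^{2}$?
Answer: $169$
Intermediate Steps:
$\left(\left(\left(5 - 5\right) \left(-12 - 7\right) - 13\right) + 26\right)^{2} = \left(\left(0 \left(-19\right) - 13\right) + 26\right)^{2} = \left(\left(0 - 13\right) + 26\right)^{2} = \left(-13 + 26\right)^{2} = 13^{2} = 169$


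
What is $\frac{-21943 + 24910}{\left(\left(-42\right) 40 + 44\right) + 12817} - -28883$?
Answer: $\frac{107647930}{3727} \approx 28883.0$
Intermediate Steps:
$\frac{-21943 + 24910}{\left(\left(-42\right) 40 + 44\right) + 12817} - -28883 = \frac{2967}{\left(-1680 + 44\right) + 12817} + 28883 = \frac{2967}{-1636 + 12817} + 28883 = \frac{2967}{11181} + 28883 = 2967 \cdot \frac{1}{11181} + 28883 = \frac{989}{3727} + 28883 = \frac{107647930}{3727}$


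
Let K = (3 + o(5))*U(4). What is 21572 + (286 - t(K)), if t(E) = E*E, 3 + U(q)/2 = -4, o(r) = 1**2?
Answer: 18722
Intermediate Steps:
o(r) = 1
U(q) = -14 (U(q) = -6 + 2*(-4) = -6 - 8 = -14)
K = -56 (K = (3 + 1)*(-14) = 4*(-14) = -56)
t(E) = E**2
21572 + (286 - t(K)) = 21572 + (286 - 1*(-56)**2) = 21572 + (286 - 1*3136) = 21572 + (286 - 3136) = 21572 - 2850 = 18722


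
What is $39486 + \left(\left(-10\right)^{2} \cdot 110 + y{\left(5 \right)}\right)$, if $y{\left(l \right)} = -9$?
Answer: $50477$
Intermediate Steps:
$39486 + \left(\left(-10\right)^{2} \cdot 110 + y{\left(5 \right)}\right) = 39486 - \left(9 - \left(-10\right)^{2} \cdot 110\right) = 39486 + \left(100 \cdot 110 - 9\right) = 39486 + \left(11000 - 9\right) = 39486 + 10991 = 50477$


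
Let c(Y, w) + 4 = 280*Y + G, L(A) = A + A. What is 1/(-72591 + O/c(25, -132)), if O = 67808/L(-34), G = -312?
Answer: -28407/2062096775 ≈ -1.3776e-5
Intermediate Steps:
L(A) = 2*A
O = -16952/17 (O = 67808/((2*(-34))) = 67808/(-68) = 67808*(-1/68) = -16952/17 ≈ -997.18)
c(Y, w) = -316 + 280*Y (c(Y, w) = -4 + (280*Y - 312) = -4 + (-312 + 280*Y) = -316 + 280*Y)
1/(-72591 + O/c(25, -132)) = 1/(-72591 - 16952/(17*(-316 + 280*25))) = 1/(-72591 - 16952/(17*(-316 + 7000))) = 1/(-72591 - 16952/17/6684) = 1/(-72591 - 16952/17*1/6684) = 1/(-72591 - 4238/28407) = 1/(-2062096775/28407) = -28407/2062096775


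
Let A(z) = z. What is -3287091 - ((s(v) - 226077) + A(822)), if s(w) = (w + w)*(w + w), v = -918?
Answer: -6432732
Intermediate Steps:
s(w) = 4*w**2 (s(w) = (2*w)*(2*w) = 4*w**2)
-3287091 - ((s(v) - 226077) + A(822)) = -3287091 - ((4*(-918)**2 - 226077) + 822) = -3287091 - ((4*842724 - 226077) + 822) = -3287091 - ((3370896 - 226077) + 822) = -3287091 - (3144819 + 822) = -3287091 - 1*3145641 = -3287091 - 3145641 = -6432732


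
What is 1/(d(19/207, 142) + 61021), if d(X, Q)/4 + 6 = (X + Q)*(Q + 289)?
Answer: 207/63334391 ≈ 3.2684e-6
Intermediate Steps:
d(X, Q) = -24 + 4*(289 + Q)*(Q + X) (d(X, Q) = -24 + 4*((X + Q)*(Q + 289)) = -24 + 4*((Q + X)*(289 + Q)) = -24 + 4*((289 + Q)*(Q + X)) = -24 + 4*(289 + Q)*(Q + X))
1/(d(19/207, 142) + 61021) = 1/((-24 + 4*142² + 1156*142 + 1156*(19/207) + 4*142*(19/207)) + 61021) = 1/((-24 + 4*20164 + 164152 + 1156*(19*(1/207)) + 4*142*(19*(1/207))) + 61021) = 1/((-24 + 80656 + 164152 + 1156*(19/207) + 4*142*(19/207)) + 61021) = 1/((-24 + 80656 + 164152 + 21964/207 + 10792/207) + 61021) = 1/(50703044/207 + 61021) = 1/(63334391/207) = 207/63334391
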